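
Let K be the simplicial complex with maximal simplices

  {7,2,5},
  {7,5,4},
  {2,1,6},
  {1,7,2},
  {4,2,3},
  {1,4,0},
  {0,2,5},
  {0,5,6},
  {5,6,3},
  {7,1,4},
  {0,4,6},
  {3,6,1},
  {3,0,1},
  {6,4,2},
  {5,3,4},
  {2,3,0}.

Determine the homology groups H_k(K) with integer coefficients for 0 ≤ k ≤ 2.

Order the vertices as 0 < 1 < 2 < 3 < 4 < 5 < 6 < 7. Listing each simplex with vertices in this order, K has dimension 2 with simplices:

  0-simplices (8): [0], [1], [2], [3], [4], [5], [6], [7]
  1-simplices (24): (24 of them)
  2-simplices (16): [0,1,3], [0,1,4], [0,2,3], [0,2,5], [0,4,6], [0,5,6], [1,2,6], [1,2,7], [1,3,6], [1,4,7], [2,3,4], [2,4,6], [2,5,7], [3,4,5], [3,5,6], [4,5,7]

giving chain groups C_0 ≅ Z^8, C_1 ≅ Z^24, C_2 ≅ Z^16.

The boundary map ∂_1: C_1 → C_0 sends each edge [p,q] (with p < q) to q − p. For instance
  ∂[4,5] = [5] − [4].
This gives a 8×24 integer matrix of rank 7; reducing to Smith normal form yields diagonal entries (1,1,1,1,1,1,1).

Boundary ∂_2: C_2 → C_1 acts by ∂[p,q,r] = [q,r] − [p,r] + [p,q]. For instance
  ∂[1,2,7] = [2,7] − [1,7] + [1,2],
  ∂[2,4,6] = [4,6] − [2,6] + [2,4].
The 24×16 boundary matrix has rank 15 and Smith normal form diag(1,1,1,1,1,1,1,1,1,1,1,1,1,1,1).

Now H_k = ker ∂_k / im ∂_{k+1}, so:

  H_0: rank C_0 − rank ∂_1 = 8 − 7 = 1, and the invariant factors of ∂_1 are all 1, so H_0 ≅ Z.
  H_1: rank ker ∂_1 − rank ∂_2 = (24 − 7) − 15 = 2, and the invariant factors of ∂_2 are all 1, so H_1 ≅ Z^2.
  H_2: rank ker ∂_2 − rank ∂_3 = (16 − 15) − 0 = 1, and there is no ∂_3, so H_2 ≅ Z.

H_0 ≅ Z,  H_1 ≅ Z^2,  H_2 ≅ Z.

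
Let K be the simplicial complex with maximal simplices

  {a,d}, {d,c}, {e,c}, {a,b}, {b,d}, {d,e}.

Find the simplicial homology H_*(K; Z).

H_0 = Z,  H_1 = Z^2.

Order the vertices as a < b < c < d < e. Listing each simplex with vertices in this order, K has dimension 1 with simplices:

  0-simplices (5): a, b, c, d, e
  1-simplices (6): ab, ad, bd, cd, ce, de

Hence C_0 ≅ Z^5, C_1 ≅ Z^6.

The boundary map ∂_1: C_1 → C_0 is given by ∂[p,q] = [q] − [p]. For instance
  ∂de = e − d.
This gives a 5×6 integer matrix of rank 4; reducing to Smith normal form yields diagonal entries (1,1,1,1).

Computing H_k = (kernel of ∂_k) / (image of ∂_{k+1}):

  H_0: rank C_0 − rank ∂_1 = 5 − 4 = 1, and the invariant factors of ∂_1 are all 1, so H_0 ≅ Z.
  H_1: rank ker ∂_1 − rank ∂_2 = (6 − 4) − 0 = 2, and there is no ∂_2, so H_1 ≅ Z^2.

(K is a triangulation of a wedge of 2 circles.)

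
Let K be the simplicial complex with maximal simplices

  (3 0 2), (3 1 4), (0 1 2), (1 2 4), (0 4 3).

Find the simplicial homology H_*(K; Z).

H_0 ≅ Z,  H_1 ≅ Z,  H_2 = 0.

Fix the vertex order 0 < 1 < 2 < 3 < 4 and write every simplex with vertices in increasing order. Then dim K = 2 and the simplices of K are:

  0-simplices (5): [0], [1], [2], [3], [4]
  1-simplices (10): [0,1], [0,2], [0,3], [0,4], [1,2], [1,3], [1,4], [2,3], [2,4], [3,4]
  2-simplices (5): [0,1,2], [0,2,3], [0,3,4], [1,2,4], [1,3,4]

giving chain groups C_0 ≅ Z^5, C_1 ≅ Z^10, C_2 ≅ Z^5.

The boundary map ∂_1: C_1 → C_0 is given by ∂[p,q] = [q] − [p]. For instance
  ∂[0,2] = [2] − [0].
The resulting 5×10 matrix has rank 4, and its Smith normal form has invariant factors (1,1,1,1).

The boundary map ∂_2: C_2 → C_1 sends each 2-simplex [p,q,r] to [q,r] − [p,r] + [p,q]. For instance
  ∂[1,3,4] = [3,4] − [1,4] + [1,3],
  ∂[0,3,4] = [3,4] − [0,4] + [0,3].
As a 10×5 matrix over Z this has rank 5, with invariant factors (1,1,1,1,1).

From H_k ≅ ker(∂_k) / im(∂_{k+1}) we obtain:

  H_0: rank C_0 − rank ∂_1 = 5 − 4 = 1, and the invariant factors of ∂_1 are all 1, so H_0 ≅ Z.
  H_1: rank ker ∂_1 − rank ∂_2 = (10 − 4) − 5 = 1, and the invariant factors of ∂_2 are all 1, so H_1 ≅ Z.
  H_2: rank ker ∂_2 − rank ∂_3 = (5 − 5) − 0 = 0, and there is no ∂_3, so H_2 ≅ 0.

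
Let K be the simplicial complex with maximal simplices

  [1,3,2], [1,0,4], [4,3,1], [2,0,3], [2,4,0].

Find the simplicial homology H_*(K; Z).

H_0 ≅ Z,  H_1 ≅ Z,  H_2 = 0.

K has 5 vertices, 10 edges, 5 triangles.
rank ∂_0 = 0, rank ∂_1 = 4 ⇒ b_0 = 5 − 0 − 4 = 1; all invariant factors of ∂_1 are 1 so no torsion. So H_0 = Z.
rank ∂_1 = 4, rank ∂_2 = 5 ⇒ b_1 = 10 − 4 − 5 = 1; all invariant factors of ∂_2 are 1 so no torsion. So H_1 = Z.
rank ∂_2 = 5, rank ∂_3 = 0 ⇒ b_2 = 5 − 5 − 0 = 0. So H_2 = 0.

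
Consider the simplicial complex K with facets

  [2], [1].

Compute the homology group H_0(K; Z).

H_0 ≅ Z^2.

We work with the vertex ordering 1 < 2. The simplices of K, each written with vertices in increasing order, are:

  0-simplices (2): [1], [2]

so the chain groups are C_0 ≅ Z^2.

Computing H_k = (kernel of ∂_k) / (image of ∂_{k+1}):

  H_0: rank C_0 − rank ∂_1 = 2 − 0 = 2, and there is no ∂_1, so H_0 ≅ Z^2.

(K is a triangulation of a set of 2 points.)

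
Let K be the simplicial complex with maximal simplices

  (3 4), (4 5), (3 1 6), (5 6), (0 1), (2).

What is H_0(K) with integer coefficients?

H_0 ≅ Z^2.

Take the total order 0 < 1 < 2 < 3 < 4 < 5 < 6 on the vertex set. Then K (dimension 2) consists of the simplices:

  0-simplices (7): [0], [1], [2], [3], [4], [5], [6]
  1-simplices (7): [0,1], [1,3], [1,6], [3,4], [3,6], [4,5], [5,6]
  2-simplices (1): [1,3,6]

giving chain groups C_0 ≅ Z^7, C_1 ≅ Z^7, C_2 ≅ Z^1.

Boundary ∂_1: C_1 → C_0 maps an edge to its endpoints' difference, ∂[p,q] = q − p.
This gives a 7×7 integer matrix of rank 5; reducing to Smith normal form yields diagonal entries (1,1,1,1,1).

∂_2: C_2 → C_1 acts by ∂[p,q,r] = [q,r] − [p,r] + [p,q]. For instance
  ∂[1,3,6] = [3,6] − [1,6] + [1,3].
The 7×1 boundary matrix has rank 1 and Smith normal form diag(1).

From H_k ≅ ker(∂_k) / im(∂_{k+1}) we obtain:

  H_0: rank C_0 − rank ∂_1 = 7 − 5 = 2, and the invariant factors of ∂_1 are all 1, so H_0 ≅ Z^2.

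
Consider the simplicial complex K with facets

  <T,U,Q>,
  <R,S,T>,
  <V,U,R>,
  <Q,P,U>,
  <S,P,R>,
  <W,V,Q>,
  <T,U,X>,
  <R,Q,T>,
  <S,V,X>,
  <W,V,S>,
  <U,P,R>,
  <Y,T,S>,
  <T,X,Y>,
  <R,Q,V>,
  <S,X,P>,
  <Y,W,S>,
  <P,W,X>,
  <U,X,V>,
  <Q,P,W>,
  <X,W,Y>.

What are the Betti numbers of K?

Fix the vertex order P < Q < R < S < T < U < V < W < X < Y and write every simplex with vertices in increasing order. Then dim K = 2 and the simplices of K are:

  0-simplices (10): P, Q, R, S, T, U, V, W, X, Y
  1-simplices (30): PQ, PR, PS, PU, PW, PX, QR, QT, QU, QV, QW, RS, RT, RU, RV, ST, SV, SW, SX, SY, TU, TX, TY, UV, UX, VW, VX, WX, WY, XY
  2-simplices (20): PQU, PQW, PRS, PRU, PSX, PWX, QRT, QRV, QTU, QVW, RST, RUV, STY, SVW, SVX, SWY, TUX, TXY, UVX, WXY

giving chain groups C_0 ≅ Z^10, C_1 ≅ Z^30, C_2 ≅ Z^20.

Boundary ∂_1: C_1 → C_0 is given by ∂[p,q] = [q] − [p].
The 10×30 boundary matrix has rank 9 and Smith normal form diag(1,1,1,1,1,1,1,1,1).

∂_2: C_2 → C_1 sends each 2-simplex [p,q,r] to [q,r] − [p,r] + [p,q]. For instance
  ∂TUX = UX − TX + TU,
  ∂QVW = VW − QW + QV.
The 30×20 boundary matrix has rank 20 and Smith normal form diag(1,1,1,1,1,1,1,1,1,1,1,1,1,1,1,1,1,1,1,2).

From H_k ≅ ker(∂_k) / im(∂_{k+1}) we obtain:

  H_0: rank C_0 − rank ∂_1 = 10 − 9 = 1, and the invariant factors of ∂_1 are all 1, so H_0 = Z.
  H_1: rank ker ∂_1 − rank ∂_2 = (30 − 9) − 20 = 1, and ∂_2 has invariant factor 2 > 1, so H_1 = Z ⊕ Z/2Z.
  H_2: rank ker ∂_2 − rank ∂_3 = (20 − 20) − 0 = 0, and there is no ∂_3, so H_2 = 0.

As a check, the Euler characteristic is 10 − 30 + 20 = 0, which agrees with 1 − 1 + 0 = 0.

Hence the Betti numbers are b_0 = 1, b_1 = 1, b_2 = 0.

b_0 = 1, b_1 = 1, b_2 = 0.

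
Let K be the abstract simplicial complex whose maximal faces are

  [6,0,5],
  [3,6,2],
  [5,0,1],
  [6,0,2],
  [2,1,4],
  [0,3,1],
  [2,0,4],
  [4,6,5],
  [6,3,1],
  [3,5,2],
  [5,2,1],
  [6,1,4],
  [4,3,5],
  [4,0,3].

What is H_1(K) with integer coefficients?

H_1 ≅ Z^2.

Take the total order 0 < 1 < 2 < 3 < 4 < 5 < 6 on the vertex set. Then K (dimension 2) consists of the simplices:

  0-simplices (7): [0], [1], [2], [3], [4], [5], [6]
  1-simplices (21): [0,1], [0,2], [0,3], [0,4], [0,5], [0,6], [1,2], [1,3], [1,4], [1,5], [1,6], [2,3], [2,4], [2,5], [2,6], [3,4], [3,5], [3,6], [4,5], [4,6], [5,6]
  2-simplices (14): [0,1,3], [0,1,5], [0,2,4], [0,2,6], [0,3,4], [0,5,6], [1,2,4], [1,2,5], [1,3,6], [1,4,6], [2,3,5], [2,3,6], [3,4,5], [4,5,6]

giving chain groups C_0 ≅ Z^7, C_1 ≅ Z^21, C_2 ≅ Z^14.

∂_1: C_1 → C_0 is given by ∂[p,q] = [q] − [p]. For instance
  ∂[2,3] = [3] − [2].
The 7×21 boundary matrix has rank 6 and Smith normal form diag(1,1,1,1,1,1).

Boundary ∂_2: C_2 → C_1 acts by ∂[p,q,r] = [q,r] − [p,r] + [p,q]. For instance
  ∂[0,1,3] = [1,3] − [0,3] + [0,1],
  ∂[1,3,6] = [3,6] − [1,6] + [1,3].
The resulting 21×14 matrix has rank 13, and its Smith normal form has invariant factors (1,1,1,1,1,1,1,1,1,1,1,1,1).

Now H_k = ker ∂_k / im ∂_{k+1}, so:

  H_1: rank ker ∂_1 − rank ∂_2 = (21 − 6) − 13 = 2, and the invariant factors of ∂_2 are all 1, so H_1 ≅ Z^2.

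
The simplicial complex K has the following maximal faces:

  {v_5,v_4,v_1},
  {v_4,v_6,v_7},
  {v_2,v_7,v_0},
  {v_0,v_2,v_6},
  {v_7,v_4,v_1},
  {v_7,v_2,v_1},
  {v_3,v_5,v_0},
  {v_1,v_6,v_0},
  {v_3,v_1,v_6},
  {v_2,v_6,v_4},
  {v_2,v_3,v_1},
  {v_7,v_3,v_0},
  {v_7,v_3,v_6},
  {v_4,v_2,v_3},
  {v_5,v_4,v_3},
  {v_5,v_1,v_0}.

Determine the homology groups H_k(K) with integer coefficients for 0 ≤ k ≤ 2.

H_0 = Z,  H_1 = Z^2,  H_2 = Z.

Order the vertices as v_0 < v_1 < v_2 < v_3 < v_4 < v_5 < v_6 < v_7. Listing each simplex with vertices in this order, K has dimension 2 with simplices:

  0-simplices (8): [v_0], [v_1], [v_2], [v_3], [v_4], [v_5], [v_6], [v_7]
  1-simplices (24): (24 of them)
  2-simplices (16): (16 of them)

giving chain groups C_0 ≅ Z^8, C_1 ≅ Z^24, C_2 ≅ Z^16.

Boundary ∂_1: C_1 → C_0 maps an edge to its endpoints' difference, ∂[p,q] = q − p.
The resulting 8×24 matrix has rank 7, and its Smith normal form has invariant factors (1,1,1,1,1,1,1).

Boundary ∂_2: C_2 → C_1 maps a triangle to the signed sum of its edges. For instance
  ∂[v_1,v_3,v_6] = [v_3,v_6] − [v_1,v_6] + [v_1,v_3],
  ∂[v_1,v_4,v_7] = [v_4,v_7] − [v_1,v_7] + [v_1,v_4].
The resulting 24×16 matrix has rank 15, and its Smith normal form has invariant factors (1,1,1,1,1,1,1,1,1,1,1,1,1,1,1).

Reading off H_k = ker ∂_k / im ∂_{k+1}:

  H_0: rank C_0 − rank ∂_1 = 8 − 7 = 1, and the invariant factors of ∂_1 are all 1, so H_0 ≅ Z.
  H_1: rank ker ∂_1 − rank ∂_2 = (24 − 7) − 15 = 2, and the invariant factors of ∂_2 are all 1, so H_1 ≅ Z^2.
  H_2: rank ker ∂_2 − rank ∂_3 = (16 − 15) − 0 = 1, and there is no ∂_3, so H_2 ≅ Z.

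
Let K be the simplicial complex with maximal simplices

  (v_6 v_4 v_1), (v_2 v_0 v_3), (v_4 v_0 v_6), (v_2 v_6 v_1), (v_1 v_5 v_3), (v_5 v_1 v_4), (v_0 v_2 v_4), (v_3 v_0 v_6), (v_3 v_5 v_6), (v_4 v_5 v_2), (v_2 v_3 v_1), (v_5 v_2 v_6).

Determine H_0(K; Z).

K has 7 vertices, 18 edges, 12 triangles.
rank ∂_0 = 0, rank ∂_1 = 6 ⇒ b_0 = 7 − 0 − 6 = 1; all invariant factors of ∂_1 are 1 so no torsion. So H_0 ≅ Z.

H_0 = Z.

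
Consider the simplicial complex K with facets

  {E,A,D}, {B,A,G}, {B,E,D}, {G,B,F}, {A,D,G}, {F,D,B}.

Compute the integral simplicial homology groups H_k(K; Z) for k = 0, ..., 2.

K has 6 vertices, 12 edges, 6 triangles.
rank ∂_0 = 0, rank ∂_1 = 5 ⇒ b_0 = 6 − 0 − 5 = 1; all invariant factors of ∂_1 are 1 so no torsion. So H_0 = Z.
rank ∂_1 = 5, rank ∂_2 = 6 ⇒ b_1 = 12 − 5 − 6 = 1; all invariant factors of ∂_2 are 1 so no torsion. So H_1 = Z.
rank ∂_2 = 6, rank ∂_3 = 0 ⇒ b_2 = 6 − 6 − 0 = 0. So H_2 = 0.

H_0 = Z,  H_1 = Z,  H_2 = 0.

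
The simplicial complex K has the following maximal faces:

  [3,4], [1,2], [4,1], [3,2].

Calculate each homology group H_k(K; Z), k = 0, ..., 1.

We work with the vertex ordering 1 < 2 < 3 < 4. The simplices of K, each written with vertices in increasing order, are:

  0-simplices (4): [1], [2], [3], [4]
  1-simplices (4): [1,2], [1,4], [2,3], [3,4]

Hence C_0 ≅ Z^4, C_1 ≅ Z^4.

Boundary ∂_1: C_1 → C_0 is given by ∂[p,q] = [q] − [p]. For instance
  ∂[2,3] = [3] − [2].
The resulting 4×4 matrix has rank 3, and its Smith normal form has invariant factors (1,1,1).

Now H_k = ker ∂_k / im ∂_{k+1}, so:

  H_0: rank C_0 − rank ∂_1 = 4 − 3 = 1, and the invariant factors of ∂_1 are all 1, so H_0 = Z.
  H_1: rank ker ∂_1 − rank ∂_2 = (4 − 3) − 0 = 1, and there is no ∂_2, so H_1 = Z.

As a check, the Euler characteristic is 4 − 4 = 0, which agrees with 1 − 1 = 0.
(K is a triangulation of the circle S^1.)

H_0 ≅ Z,  H_1 ≅ Z.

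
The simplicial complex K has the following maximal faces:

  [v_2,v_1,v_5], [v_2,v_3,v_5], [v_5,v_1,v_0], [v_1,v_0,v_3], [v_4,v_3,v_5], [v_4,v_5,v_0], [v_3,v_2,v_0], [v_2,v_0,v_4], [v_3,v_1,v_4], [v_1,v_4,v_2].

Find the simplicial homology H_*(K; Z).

H_0 ≅ Z,  H_1 ≅ Z/2Z,  H_2 = 0.

Order the vertices as v_0 < v_1 < v_2 < v_3 < v_4 < v_5. Listing each simplex with vertices in this order, K has dimension 2 with simplices:

  0-simplices (6): [v_0], [v_1], [v_2], [v_3], [v_4], [v_5]
  1-simplices (15): (15 of them)
  2-simplices (10): [v_0,v_1,v_3], [v_0,v_1,v_5], [v_0,v_2,v_3], [v_0,v_2,v_4], [v_0,v_4,v_5], [v_1,v_2,v_4], [v_1,v_2,v_5], [v_1,v_3,v_4], [v_2,v_3,v_5], [v_3,v_4,v_5]

so the chain groups are C_0 ≅ Z^6, C_1 ≅ Z^15, C_2 ≅ Z^10.

Boundary ∂_1: C_1 → C_0 maps an edge to its endpoints' difference, ∂[p,q] = q − p. For instance
  ∂[v_2,v_3] = [v_3] − [v_2].
As a 6×15 matrix over Z this has rank 5, with invariant factors (1,1,1,1,1).

The boundary map ∂_2: C_2 → C_1 sends each 2-simplex [p,q,r] to [q,r] − [p,r] + [p,q]. For instance
  ∂[v_1,v_2,v_4] = [v_2,v_4] − [v_1,v_4] + [v_1,v_2],
  ∂[v_2,v_3,v_5] = [v_3,v_5] − [v_2,v_5] + [v_2,v_3].
The 15×10 boundary matrix has rank 10 and Smith normal form diag(1,1,1,1,1,1,1,1,1,2).

Now H_k = ker ∂_k / im ∂_{k+1}, so:

  H_0: rank C_0 − rank ∂_1 = 6 − 5 = 1, and the invariant factors of ∂_1 are all 1, so H_0 = Z.
  H_1: rank ker ∂_1 − rank ∂_2 = (15 − 5) − 10 = 0, and ∂_2 has invariant factor 2 > 1, so H_1 = Z/2Z.
  H_2: rank ker ∂_2 − rank ∂_3 = (10 − 10) − 0 = 0, and there is no ∂_3, so H_2 = 0.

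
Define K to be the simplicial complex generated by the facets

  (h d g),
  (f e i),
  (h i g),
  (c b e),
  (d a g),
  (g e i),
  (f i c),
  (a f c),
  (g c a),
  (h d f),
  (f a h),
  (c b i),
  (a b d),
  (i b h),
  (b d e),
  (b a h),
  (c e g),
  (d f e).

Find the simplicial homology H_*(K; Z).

H_0 ≅ Z,  H_1 ≅ Z ⊕ Z/2Z,  H_2 = 0.

K has 9 vertices, 27 edges, 18 triangles.
rank ∂_0 = 0, rank ∂_1 = 8 ⇒ b_0 = 9 − 0 − 8 = 1; all invariant factors of ∂_1 are 1 so no torsion. So H_0 = Z.
rank ∂_1 = 8, rank ∂_2 = 18 ⇒ b_1 = 27 − 8 − 18 = 1; ∂_2 has invariant factor(s) [2] giving torsion. So H_1 = Z ⊕ Z/2Z.
rank ∂_2 = 18, rank ∂_3 = 0 ⇒ b_2 = 18 − 18 − 0 = 0. So H_2 = 0.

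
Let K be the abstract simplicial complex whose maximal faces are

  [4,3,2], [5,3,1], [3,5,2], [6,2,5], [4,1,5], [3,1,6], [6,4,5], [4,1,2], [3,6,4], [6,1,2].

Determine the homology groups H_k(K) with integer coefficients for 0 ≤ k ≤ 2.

H_0 = Z,  H_1 = Z/2,  H_2 = 0.

Fix the vertex order 1 < 2 < 3 < 4 < 5 < 6 and write every simplex with vertices in increasing order. Then dim K = 2 and the simplices of K are:

  0-simplices (6): [1], [2], [3], [4], [5], [6]
  1-simplices (15): [1,2], [1,3], [1,4], [1,5], [1,6], [2,3], [2,4], [2,5], [2,6], [3,4], [3,5], [3,6], [4,5], [4,6], [5,6]
  2-simplices (10): [1,2,4], [1,2,6], [1,3,5], [1,3,6], [1,4,5], [2,3,4], [2,3,5], [2,5,6], [3,4,6], [4,5,6]

Hence C_0 ≅ Z^6, C_1 ≅ Z^15, C_2 ≅ Z^10.

∂_1: C_1 → C_0 sends each edge [p,q] (with p < q) to q − p. For instance
  ∂[1,5] = [5] − [1].
The resulting 6×15 matrix has rank 5, and its Smith normal form has invariant factors (1,1,1,1,1).

The boundary map ∂_2: C_2 → C_1 acts by ∂[p,q,r] = [q,r] − [p,r] + [p,q]. For instance
  ∂[2,5,6] = [5,6] − [2,6] + [2,5],
  ∂[2,3,4] = [3,4] − [2,4] + [2,3].
The resulting 15×10 matrix has rank 10, and its Smith normal form has invariant factors (1,1,1,1,1,1,1,1,1,2).

Reading off H_k = ker ∂_k / im ∂_{k+1}:

  H_0: rank C_0 − rank ∂_1 = 6 − 5 = 1, and the invariant factors of ∂_1 are all 1, so H_0 ≅ Z.
  H_1: rank ker ∂_1 − rank ∂_2 = (15 − 5) − 10 = 0, and ∂_2 has invariant factor 2 > 1, so H_1 ≅ Z/2.
  H_2: rank ker ∂_2 − rank ∂_3 = (10 − 10) − 0 = 0, and there is no ∂_3, so H_2 ≅ 0.

(K is a triangulation of the real projective plane RP^2.)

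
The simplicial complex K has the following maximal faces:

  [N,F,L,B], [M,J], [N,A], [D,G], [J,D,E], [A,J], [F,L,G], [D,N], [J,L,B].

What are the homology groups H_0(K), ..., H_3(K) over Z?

H_0 = Z,  H_1 = Z^3,  H_2 = 0,  H_3 = 0.

Take the total order A < B < D < E < F < G < J < L < M < N on the vertex set. Then K (dimension 3) consists of the simplices:

  0-simplices (10): A, B, D, E, F, G, J, L, M, N
  1-simplices (18): AJ, AN, BF, BJ, BL, BN, DE, DG, DJ, DN, EJ, FG, FL, FN, GL, JL, JM, LN
  2-simplices (7): BFL, BFN, BJL, BLN, DEJ, FGL, FLN
  3-simplices (1): BFLN

giving chain groups C_0 ≅ Z^10, C_1 ≅ Z^18, C_2 ≅ Z^7, C_3 ≅ Z^1.

Boundary ∂_1: C_1 → C_0 maps an edge to its endpoints' difference, ∂[p,q] = q − p.
The resulting 10×18 matrix has rank 9, and its Smith normal form has invariant factors (1,1,1,1,1,1,1,1,1).

∂_2: C_2 → C_1 sends each 2-simplex [p,q,r] to [q,r] − [p,r] + [p,q]. For instance
  ∂FLN = LN − FN + FL,
  ∂BFL = FL − BL + BF.
As a 18×7 matrix over Z this has rank 6, with invariant factors (1,1,1,1,1,1).

∂_3: C_3 → C_2 sends each 3-simplex σ to the alternating sum Σ_i (−1)^i (σ with its i-th vertex removed). For instance
  ∂BFLN = FLN − BLN + BFN − BFL.
As a 7×1 matrix over Z this has rank 1, with invariant factors (1).

Reading off H_k = ker ∂_k / im ∂_{k+1}:

  H_0: rank C_0 − rank ∂_1 = 10 − 9 = 1, and the invariant factors of ∂_1 are all 1, so H_0 ≅ Z.
  H_1: rank ker ∂_1 − rank ∂_2 = (18 − 9) − 6 = 3, and the invariant factors of ∂_2 are all 1, so H_1 ≅ Z^3.
  H_2: rank ker ∂_2 − rank ∂_3 = (7 − 6) − 1 = 0, and the invariant factors of ∂_3 are all 1, so H_2 ≅ 0.
  H_3: rank ker ∂_3 − rank ∂_4 = (1 − 1) − 0 = 0, and there is no ∂_4, so H_3 ≅ 0.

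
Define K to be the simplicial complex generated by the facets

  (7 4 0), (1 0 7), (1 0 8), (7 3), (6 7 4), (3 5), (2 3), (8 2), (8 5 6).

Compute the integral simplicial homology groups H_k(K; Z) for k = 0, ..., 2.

H_0 ≅ Z,  H_1 ≅ Z^3,  H_2 = 0.

Take the total order 0 < 1 < 2 < 3 < 4 < 5 < 6 < 7 < 8 on the vertex set. Then K (dimension 2) consists of the simplices:

  0-simplices (9): [0], [1], [2], [3], [4], [5], [6], [7], [8]
  1-simplices (16): [0,1], [0,4], [0,7], [0,8], [1,7], [1,8], [2,3], [2,8], [3,5], [3,7], [4,6], [4,7], [5,6], [5,8], [6,7], [6,8]
  2-simplices (5): [0,1,7], [0,1,8], [0,4,7], [4,6,7], [5,6,8]

Hence C_0 ≅ Z^9, C_1 ≅ Z^16, C_2 ≅ Z^5.

The boundary map ∂_1: C_1 → C_0 maps an edge to its endpoints' difference, ∂[p,q] = q − p. For instance
  ∂[1,7] = [7] − [1].
The resulting 9×16 matrix has rank 8, and its Smith normal form has invariant factors (1,1,1,1,1,1,1,1).

The boundary map ∂_2: C_2 → C_1 maps a triangle to the signed sum of its edges. For instance
  ∂[0,1,8] = [1,8] − [0,8] + [0,1],
  ∂[5,6,8] = [6,8] − [5,8] + [5,6].
As a 16×5 matrix over Z this has rank 5, with invariant factors (1,1,1,1,1).

From H_k ≅ ker(∂_k) / im(∂_{k+1}) we obtain:

  H_0: rank C_0 − rank ∂_1 = 9 − 8 = 1, and the invariant factors of ∂_1 are all 1, so H_0 = Z.
  H_1: rank ker ∂_1 − rank ∂_2 = (16 − 8) − 5 = 3, and the invariant factors of ∂_2 are all 1, so H_1 = Z^3.
  H_2: rank ker ∂_2 − rank ∂_3 = (5 − 5) − 0 = 0, and there is no ∂_3, so H_2 = 0.

As a check, the Euler characteristic is 9 − 16 + 5 = -2, which agrees with 1 − 3 + 0 = -2.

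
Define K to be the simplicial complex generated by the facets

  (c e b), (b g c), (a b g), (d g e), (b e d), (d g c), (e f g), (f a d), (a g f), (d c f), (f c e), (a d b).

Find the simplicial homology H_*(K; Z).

Order the vertices as a < b < c < d < e < f < g. Listing each simplex with vertices in this order, K has dimension 2 with simplices:

  0-simplices (7): a, b, c, d, e, f, g
  1-simplices (18): ab, ad, af, ag, bc, bd, be, bg, cd, ce, cf, cg, de, df, dg, ef, eg, fg
  2-simplices (12): abd, abg, adf, afg, bce, bcg, bde, cdf, cdg, cef, deg, efg

Hence C_0 ≅ Z^7, C_1 ≅ Z^18, C_2 ≅ Z^12.

Boundary ∂_1: C_1 → C_0 maps an edge to its endpoints' difference, ∂[p,q] = q − p. For instance
  ∂eg = g − e.
The 7×18 boundary matrix has rank 6 and Smith normal form diag(1,1,1,1,1,1).

∂_2: C_2 → C_1 acts by ∂[p,q,r] = [q,r] − [p,r] + [p,q]. For instance
  ∂bcg = cg − bg + bc,
  ∂efg = fg − eg + ef.
As a 18×12 matrix over Z this has rank 12, with invariant factors (1,1,1,1,1,1,1,1,1,1,1,2).

From H_k ≅ ker(∂_k) / im(∂_{k+1}) we obtain:

  H_0: rank C_0 − rank ∂_1 = 7 − 6 = 1, and the invariant factors of ∂_1 are all 1, so H_0 = Z.
  H_1: rank ker ∂_1 − rank ∂_2 = (18 − 6) − 12 = 0, and ∂_2 has invariant factor 2 > 1, so H_1 = Z/2.
  H_2: rank ker ∂_2 − rank ∂_3 = (12 − 12) − 0 = 0, and there is no ∂_3, so H_2 = 0.

As a check, the Euler characteristic is 7 − 18 + 12 = 1, which agrees with 1 − 0 + 0 = 1.
(K is a triangulation of the real projective plane RP^2.)

H_0 = Z,  H_1 = Z/2,  H_2 = 0.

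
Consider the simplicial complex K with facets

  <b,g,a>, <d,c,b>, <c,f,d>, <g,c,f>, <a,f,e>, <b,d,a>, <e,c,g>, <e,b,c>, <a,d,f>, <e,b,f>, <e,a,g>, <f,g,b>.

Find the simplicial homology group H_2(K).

H_2 = 0.

Take the total order a < b < c < d < e < f < g on the vertex set. Then K (dimension 2) consists of the simplices:

  0-simplices (7): a, b, c, d, e, f, g
  1-simplices (18): ab, ad, ae, af, ag, bc, bd, be, bf, bg, cd, ce, cf, cg, df, ef, eg, fg
  2-simplices (12): abd, abg, adf, aef, aeg, bcd, bce, bef, bfg, cdf, ceg, cfg

Hence C_0 ≅ Z^7, C_1 ≅ Z^18, C_2 ≅ Z^12.

Boundary ∂_1: C_1 → C_0 maps an edge to its endpoints' difference, ∂[p,q] = q − p. For instance
  ∂bd = d − b.
The 7×18 boundary matrix has rank 6 and Smith normal form diag(1,1,1,1,1,1).

∂_2: C_2 → C_1 sends each 2-simplex [p,q,r] to [q,r] − [p,r] + [p,q]. For instance
  ∂abd = bd − ad + ab,
  ∂bfg = fg − bg + bf.
As a 18×12 matrix over Z this has rank 12, with invariant factors (1,1,1,1,1,1,1,1,1,1,1,2).

From H_k ≅ ker(∂_k) / im(∂_{k+1}) we obtain:

  H_2: rank ker ∂_2 − rank ∂_3 = (12 − 12) − 0 = 0, and there is no ∂_3, so H_2 = 0.

(K is a triangulation of the real projective plane RP^2.)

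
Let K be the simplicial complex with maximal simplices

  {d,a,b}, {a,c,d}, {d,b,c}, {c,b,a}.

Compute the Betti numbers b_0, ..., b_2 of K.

Order the vertices as a < b < c < d. Listing each simplex with vertices in this order, K has dimension 2 with simplices:

  0-simplices (4): a, b, c, d
  1-simplices (6): ab, ac, ad, bc, bd, cd
  2-simplices (4): abc, abd, acd, bcd

giving chain groups C_0 ≅ Z^4, C_1 ≅ Z^6, C_2 ≅ Z^4.

∂_1: C_1 → C_0 is given by ∂[p,q] = [q] − [p]. For instance
  ∂bd = d − b.
The 4×6 boundary matrix has rank 3 and Smith normal form diag(1,1,1).

Boundary ∂_2: C_2 → C_1 maps a triangle to the signed sum of its edges. For instance
  ∂bcd = cd − bd + bc,
  ∂abc = bc − ac + ab.
As a 6×4 matrix over Z this has rank 3, with invariant factors (1,1,1).

Now H_k = ker ∂_k / im ∂_{k+1}, so:

  H_0: rank C_0 − rank ∂_1 = 4 − 3 = 1, and the invariant factors of ∂_1 are all 1, so H_0 ≅ Z.
  H_1: rank ker ∂_1 − rank ∂_2 = (6 − 3) − 3 = 0, and the invariant factors of ∂_2 are all 1, so H_1 ≅ 0.
  H_2: rank ker ∂_2 − rank ∂_3 = (4 − 3) − 0 = 1, and there is no ∂_3, so H_2 ≅ Z.

Hence the Betti numbers are b_0 = 1, b_1 = 0, b_2 = 1.

b_0 = 1, b_1 = 0, b_2 = 1.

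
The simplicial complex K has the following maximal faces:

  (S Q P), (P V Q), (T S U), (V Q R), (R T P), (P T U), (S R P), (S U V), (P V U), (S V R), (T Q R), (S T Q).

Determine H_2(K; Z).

Take the total order P < Q < R < S < T < U < V on the vertex set. Then K (dimension 2) consists of the simplices:

  0-simplices (7): P, Q, R, S, T, U, V
  1-simplices (18): PQ, PR, PS, PT, PU, PV, QR, QS, QT, QV, RS, RT, RV, ST, SU, SV, TU, UV
  2-simplices (12): PQS, PQV, PRS, PRT, PTU, PUV, QRT, QRV, QST, RSV, STU, SUV

Hence C_0 ≅ Z^7, C_1 ≅ Z^18, C_2 ≅ Z^12.

The boundary map ∂_1: C_1 → C_0 sends each edge [p,q] (with p < q) to q − p.
This gives a 7×18 integer matrix of rank 6; reducing to Smith normal form yields diagonal entries (1,1,1,1,1,1).

The boundary map ∂_2: C_2 → C_1 maps a triangle to the signed sum of its edges. For instance
  ∂SUV = UV − SV + SU,
  ∂PQV = QV − PV + PQ.
This gives a 18×12 integer matrix of rank 12; reducing to Smith normal form yields diagonal entries (1,1,1,1,1,1,1,1,1,1,1,2).

Now H_k = ker ∂_k / im ∂_{k+1}, so:

  H_2: rank ker ∂_2 − rank ∂_3 = (12 − 12) − 0 = 0, and there is no ∂_3, so H_2 ≅ 0.

H_2 = 0.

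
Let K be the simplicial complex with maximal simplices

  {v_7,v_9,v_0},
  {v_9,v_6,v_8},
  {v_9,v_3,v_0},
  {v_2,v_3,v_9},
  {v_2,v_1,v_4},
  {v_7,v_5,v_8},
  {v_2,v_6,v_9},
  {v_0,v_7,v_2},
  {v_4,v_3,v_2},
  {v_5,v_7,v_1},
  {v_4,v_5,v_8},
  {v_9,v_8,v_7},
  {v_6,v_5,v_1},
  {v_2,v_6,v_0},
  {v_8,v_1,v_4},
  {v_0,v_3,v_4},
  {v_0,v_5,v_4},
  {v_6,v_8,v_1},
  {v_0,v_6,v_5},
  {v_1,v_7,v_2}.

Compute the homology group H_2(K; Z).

H_2 = 0.

Take the total order v_0 < v_1 < v_2 < v_3 < v_4 < v_5 < v_6 < v_7 < v_8 < v_9 on the vertex set. Then K (dimension 2) consists of the simplices:

  0-simplices (10): [v_0], [v_1], [v_2], [v_3], [v_4], [v_5], [v_6], [v_7], [v_8], [v_9]
  1-simplices (30): (30 of them)
  2-simplices (20): (20 of them)

giving chain groups C_0 ≅ Z^10, C_1 ≅ Z^30, C_2 ≅ Z^20.

Boundary ∂_1: C_1 → C_0 is given by ∂[p,q] = [q] − [p]. For instance
  ∂[v_0,v_2] = [v_2] − [v_0].
The resulting 10×30 matrix has rank 9, and its Smith normal form has invariant factors (1,1,1,1,1,1,1,1,1).

The boundary map ∂_2: C_2 → C_1 acts by ∂[p,q,r] = [q,r] − [p,r] + [p,q]. For instance
  ∂[v_1,v_5,v_6] = [v_5,v_6] − [v_1,v_6] + [v_1,v_5],
  ∂[v_0,v_5,v_6] = [v_5,v_6] − [v_0,v_6] + [v_0,v_5].
The resulting 30×20 matrix has rank 20, and its Smith normal form has invariant factors (1,1,1,1,1,1,1,1,1,1,1,1,1,1,1,1,1,1,1,2).

Now H_k = ker ∂_k / im ∂_{k+1}, so:

  H_2: rank ker ∂_2 − rank ∂_3 = (20 − 20) − 0 = 0, and there is no ∂_3, so H_2 ≅ 0.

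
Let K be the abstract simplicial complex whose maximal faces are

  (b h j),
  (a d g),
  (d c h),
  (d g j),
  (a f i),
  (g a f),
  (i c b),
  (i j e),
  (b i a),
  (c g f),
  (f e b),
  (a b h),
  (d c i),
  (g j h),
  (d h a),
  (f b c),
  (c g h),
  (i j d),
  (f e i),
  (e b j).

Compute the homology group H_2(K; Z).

H_2 ≅ 0.

Order the vertices as a < b < c < d < e < f < g < h < i < j. Listing each simplex with vertices in this order, K has dimension 2 with simplices:

  0-simplices (10): a, b, c, d, e, f, g, h, i, j
  1-simplices (30): ab, ad, af, ag, ah, ai, bc, be, bf, bh, bi, bj, cd, cf, cg, ch, ci, dg, dh, di, dj, ef, ei, ej, fg, fi, gh, gj, hj, ij
  2-simplices (20): abh, abi, adg, adh, afg, afi, bcf, bci, bef, bej, bhj, cdh, cdi, cfg, cgh, dgj, dij, efi, eij, ghj

Hence C_0 ≅ Z^10, C_1 ≅ Z^30, C_2 ≅ Z^20.

∂_1: C_1 → C_0 sends each edge [p,q] (with p < q) to q − p. For instance
  ∂fg = g − f.
The resulting 10×30 matrix has rank 9, and its Smith normal form has invariant factors (1,1,1,1,1,1,1,1,1).

∂_2: C_2 → C_1 maps a triangle to the signed sum of its edges. For instance
  ∂cdh = dh − ch + cd,
  ∂cdi = di − ci + cd.
As a 30×20 matrix over Z this has rank 20, with invariant factors (1,1,1,1,1,1,1,1,1,1,1,1,1,1,1,1,1,1,1,2).

Now H_k = ker ∂_k / im ∂_{k+1}, so:

  H_2: rank ker ∂_2 − rank ∂_3 = (20 − 20) − 0 = 0, and there is no ∂_3, so H_2 = 0.

(K is a triangulation of the Klein bottle.)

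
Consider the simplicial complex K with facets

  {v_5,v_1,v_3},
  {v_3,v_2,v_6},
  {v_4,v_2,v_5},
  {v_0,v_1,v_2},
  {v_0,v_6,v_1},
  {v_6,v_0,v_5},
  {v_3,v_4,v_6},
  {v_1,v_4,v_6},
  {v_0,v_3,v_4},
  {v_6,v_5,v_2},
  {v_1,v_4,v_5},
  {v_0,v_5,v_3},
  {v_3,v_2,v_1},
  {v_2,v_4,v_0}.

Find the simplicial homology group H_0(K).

Take the total order v_0 < v_1 < v_2 < v_3 < v_4 < v_5 < v_6 on the vertex set. Then K (dimension 2) consists of the simplices:

  0-simplices (7): [v_0], [v_1], [v_2], [v_3], [v_4], [v_5], [v_6]
  1-simplices (21): (21 of them)
  2-simplices (14): (14 of them)

so the chain groups are C_0 ≅ Z^7, C_1 ≅ Z^21, C_2 ≅ Z^14.

∂_1: C_1 → C_0 maps an edge to its endpoints' difference, ∂[p,q] = q − p. For instance
  ∂[v_4,v_5] = [v_5] − [v_4].
The 7×21 boundary matrix has rank 6 and Smith normal form diag(1,1,1,1,1,1).

Boundary ∂_2: C_2 → C_1 maps a triangle to the signed sum of its edges. For instance
  ∂[v_0,v_2,v_4] = [v_2,v_4] − [v_0,v_4] + [v_0,v_2],
  ∂[v_0,v_3,v_5] = [v_3,v_5] − [v_0,v_5] + [v_0,v_3].
The 21×14 boundary matrix has rank 13 and Smith normal form diag(1,1,1,1,1,1,1,1,1,1,1,1,1).

Now H_k = ker ∂_k / im ∂_{k+1}, so:

  H_0: rank C_0 − rank ∂_1 = 7 − 6 = 1, and the invariant factors of ∂_1 are all 1, so H_0 = Z.

(K is a triangulation of the torus T^2.)

H_0 ≅ Z.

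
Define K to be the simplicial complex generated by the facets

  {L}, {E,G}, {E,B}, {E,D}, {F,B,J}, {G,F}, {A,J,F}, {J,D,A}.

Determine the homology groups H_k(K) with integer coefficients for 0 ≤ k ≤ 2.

H_0 ≅ Z^2,  H_1 ≅ Z^2,  H_2 = 0.

Fix the vertex order A < B < D < E < F < G < J < L and write every simplex with vertices in increasing order. Then dim K = 2 and the simplices of K are:

  0-simplices (8): A, B, D, E, F, G, J, L
  1-simplices (11): AD, AF, AJ, BE, BF, BJ, DE, DJ, EG, FG, FJ
  2-simplices (3): ADJ, AFJ, BFJ

Hence C_0 ≅ Z^8, C_1 ≅ Z^11, C_2 ≅ Z^3.

The boundary map ∂_1: C_1 → C_0 maps an edge to its endpoints' difference, ∂[p,q] = q − p. For instance
  ∂FG = G − F.
The 8×11 boundary matrix has rank 6 and Smith normal form diag(1,1,1,1,1,1).

Boundary ∂_2: C_2 → C_1 maps a triangle to the signed sum of its edges. For instance
  ∂BFJ = FJ − BJ + BF,
  ∂ADJ = DJ − AJ + AD.
This gives a 11×3 integer matrix of rank 3; reducing to Smith normal form yields diagonal entries (1,1,1).

Reading off H_k = ker ∂_k / im ∂_{k+1}:

  H_0: rank C_0 − rank ∂_1 = 8 − 6 = 2, and the invariant factors of ∂_1 are all 1, so H_0 = Z^2.
  H_1: rank ker ∂_1 − rank ∂_2 = (11 − 6) − 3 = 2, and the invariant factors of ∂_2 are all 1, so H_1 = Z^2.
  H_2: rank ker ∂_2 − rank ∂_3 = (3 − 3) − 0 = 0, and there is no ∂_3, so H_2 = 0.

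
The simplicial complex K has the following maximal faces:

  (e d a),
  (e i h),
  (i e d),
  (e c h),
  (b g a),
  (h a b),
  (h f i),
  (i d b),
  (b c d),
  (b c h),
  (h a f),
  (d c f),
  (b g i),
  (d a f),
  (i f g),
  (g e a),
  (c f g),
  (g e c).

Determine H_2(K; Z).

H_2 = Z.

Fix the vertex order a < b < c < d < e < f < g < h < i and write every simplex with vertices in increasing order. Then dim K = 2 and the simplices of K are:

  0-simplices (9): a, b, c, d, e, f, g, h, i
  1-simplices (27): ab, ad, ae, af, ag, ah, bc, bd, bg, bh, bi, cd, ce, cf, cg, ch, de, df, di, eg, eh, ei, fg, fh, fi, gi, hi
  2-simplices (18): abg, abh, ade, adf, aeg, afh, bcd, bch, bdi, bgi, cdf, ceg, ceh, cfg, dei, ehi, fgi, fhi

giving chain groups C_0 ≅ Z^9, C_1 ≅ Z^27, C_2 ≅ Z^18.

The boundary map ∂_1: C_1 → C_0 is given by ∂[p,q] = [q] − [p]. For instance
  ∂bi = i − b.
The resulting 9×27 matrix has rank 8, and its Smith normal form has invariant factors (1,1,1,1,1,1,1,1).

The boundary map ∂_2: C_2 → C_1 maps a triangle to the signed sum of its edges. For instance
  ∂adf = df − af + ad,
  ∂ehi = hi − ei + eh.
This gives a 27×18 integer matrix of rank 17; reducing to Smith normal form yields diagonal entries (1,1,1,1,1,1,1,1,1,1,1,1,1,1,1,1,1).

Reading off H_k = ker ∂_k / im ∂_{k+1}:

  H_2: rank ker ∂_2 − rank ∂_3 = (18 − 17) − 0 = 1, and there is no ∂_3, so H_2 = Z.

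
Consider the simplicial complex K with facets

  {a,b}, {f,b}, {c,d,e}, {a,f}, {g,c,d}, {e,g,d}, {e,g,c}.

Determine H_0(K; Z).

Take the total order a < b < c < d < e < f < g on the vertex set. Then K (dimension 2) consists of the simplices:

  0-simplices (7): a, b, c, d, e, f, g
  1-simplices (9): ab, af, bf, cd, ce, cg, de, dg, eg
  2-simplices (4): cde, cdg, ceg, deg

Hence C_0 ≅ Z^7, C_1 ≅ Z^9, C_2 ≅ Z^4.

Boundary ∂_1: C_1 → C_0 is given by ∂[p,q] = [q] − [p].
This gives a 7×9 integer matrix of rank 5; reducing to Smith normal form yields diagonal entries (1,1,1,1,1).

∂_2: C_2 → C_1 maps a triangle to the signed sum of its edges. For instance
  ∂ceg = eg − cg + ce,
  ∂cdg = dg − cg + cd.
The resulting 9×4 matrix has rank 3, and its Smith normal form has invariant factors (1,1,1).

Now H_k = ker ∂_k / im ∂_{k+1}, so:

  H_0: rank C_0 − rank ∂_1 = 7 − 5 = 2, and the invariant factors of ∂_1 are all 1, so H_0 = Z^2.

H_0 ≅ Z^2.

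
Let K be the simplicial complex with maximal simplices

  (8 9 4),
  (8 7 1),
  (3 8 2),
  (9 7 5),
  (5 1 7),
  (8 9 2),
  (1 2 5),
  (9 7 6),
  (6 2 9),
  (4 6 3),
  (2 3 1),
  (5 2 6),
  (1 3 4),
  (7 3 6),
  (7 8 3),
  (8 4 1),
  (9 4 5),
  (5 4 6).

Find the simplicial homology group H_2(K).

H_2 = 0.

Take the total order 1 < 2 < 3 < 4 < 5 < 6 < 7 < 8 < 9 on the vertex set. Then K (dimension 2) consists of the simplices:

  0-simplices (9): [1], [2], [3], [4], [5], [6], [7], [8], [9]
  1-simplices (27): (27 of them)
  2-simplices (18): [1,2,3], [1,2,5], [1,3,4], [1,4,8], [1,5,7], [1,7,8], [2,3,8], [2,5,6], [2,6,9], [2,8,9], [3,4,6], [3,6,7], [3,7,8], [4,5,6], [4,5,9], [4,8,9], [5,7,9], [6,7,9]

Hence C_0 ≅ Z^9, C_1 ≅ Z^27, C_2 ≅ Z^18.

The boundary map ∂_1: C_1 → C_0 is given by ∂[p,q] = [q] − [p].
The resulting 9×27 matrix has rank 8, and its Smith normal form has invariant factors (1,1,1,1,1,1,1,1).

Boundary ∂_2: C_2 → C_1 acts by ∂[p,q,r] = [q,r] − [p,r] + [p,q]. For instance
  ∂[4,5,9] = [5,9] − [4,9] + [4,5],
  ∂[2,3,8] = [3,8] − [2,8] + [2,3].
As a 27×18 matrix over Z this has rank 18, with invariant factors (1,1,1,1,1,1,1,1,1,1,1,1,1,1,1,1,1,2).

From H_k ≅ ker(∂_k) / im(∂_{k+1}) we obtain:

  H_2: rank ker ∂_2 − rank ∂_3 = (18 − 18) − 0 = 0, and there is no ∂_3, so H_2 ≅ 0.

(K is a triangulation of the Klein bottle.)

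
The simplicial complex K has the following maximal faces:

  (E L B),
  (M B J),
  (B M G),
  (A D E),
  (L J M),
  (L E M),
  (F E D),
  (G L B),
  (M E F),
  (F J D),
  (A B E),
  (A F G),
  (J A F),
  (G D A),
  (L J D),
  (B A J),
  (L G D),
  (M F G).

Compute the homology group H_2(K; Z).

H_2 ≅ 0.

K has 9 vertices, 27 edges, 18 triangles.
rank ∂_2 = 18, rank ∂_3 = 0 ⇒ b_2 = 18 − 18 − 0 = 0. So H_2 = 0.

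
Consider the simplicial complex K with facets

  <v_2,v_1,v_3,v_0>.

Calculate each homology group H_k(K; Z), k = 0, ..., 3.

K has 4 vertices, 6 edges, 4 triangles, 1 3-simplex.
rank ∂_0 = 0, rank ∂_1 = 3 ⇒ b_0 = 4 − 0 − 3 = 1; all invariant factors of ∂_1 are 1 so no torsion. So H_0 ≅ Z.
rank ∂_1 = 3, rank ∂_2 = 3 ⇒ b_1 = 6 − 3 − 3 = 0; all invariant factors of ∂_2 are 1 so no torsion. So H_1 ≅ 0.
rank ∂_2 = 3, rank ∂_3 = 1 ⇒ b_2 = 4 − 3 − 1 = 0; all invariant factors of ∂_3 are 1 so no torsion. So H_2 ≅ 0.
rank ∂_3 = 1, rank ∂_4 = 0 ⇒ b_3 = 1 − 1 − 0 = 0. So H_3 ≅ 0.

H_0 = Z,  H_1 = 0,  H_2 = 0,  H_3 = 0.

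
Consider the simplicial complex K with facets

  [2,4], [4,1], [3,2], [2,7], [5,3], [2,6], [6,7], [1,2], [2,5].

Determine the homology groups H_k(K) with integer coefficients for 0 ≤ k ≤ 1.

H_0 ≅ Z,  H_1 ≅ Z^3.

We work with the vertex ordering 1 < 2 < 3 < 4 < 5 < 6 < 7. The simplices of K, each written with vertices in increasing order, are:

  0-simplices (7): [1], [2], [3], [4], [5], [6], [7]
  1-simplices (9): [1,2], [1,4], [2,3], [2,4], [2,5], [2,6], [2,7], [3,5], [6,7]

so the chain groups are C_0 ≅ Z^7, C_1 ≅ Z^9.

∂_1: C_1 → C_0 sends each edge [p,q] (with p < q) to q − p. For instance
  ∂[3,5] = [5] − [3].
The 7×9 boundary matrix has rank 6 and Smith normal form diag(1,1,1,1,1,1).

Reading off H_k = ker ∂_k / im ∂_{k+1}:

  H_0: rank C_0 − rank ∂_1 = 7 − 6 = 1, and the invariant factors of ∂_1 are all 1, so H_0 = Z.
  H_1: rank ker ∂_1 − rank ∂_2 = (9 − 6) − 0 = 3, and there is no ∂_2, so H_1 = Z^3.

As a check, the Euler characteristic is 7 − 9 = -2, which agrees with 1 − 3 = -2.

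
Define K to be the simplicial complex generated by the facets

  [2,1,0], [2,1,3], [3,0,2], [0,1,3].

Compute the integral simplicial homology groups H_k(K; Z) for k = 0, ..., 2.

Order the vertices as 0 < 1 < 2 < 3. Listing each simplex with vertices in this order, K has dimension 2 with simplices:

  0-simplices (4): [0], [1], [2], [3]
  1-simplices (6): [0,1], [0,2], [0,3], [1,2], [1,3], [2,3]
  2-simplices (4): [0,1,2], [0,1,3], [0,2,3], [1,2,3]

so the chain groups are C_0 ≅ Z^4, C_1 ≅ Z^6, C_2 ≅ Z^4.

The boundary map ∂_1: C_1 → C_0 maps an edge to its endpoints' difference, ∂[p,q] = q − p. For instance
  ∂[0,2] = [2] − [0].
The 4×6 boundary matrix has rank 3 and Smith normal form diag(1,1,1).

Boundary ∂_2: C_2 → C_1 acts by ∂[p,q,r] = [q,r] − [p,r] + [p,q]. For instance
  ∂[1,2,3] = [2,3] − [1,3] + [1,2],
  ∂[0,1,2] = [1,2] − [0,2] + [0,1].
As a 6×4 matrix over Z this has rank 3, with invariant factors (1,1,1).

Now H_k = ker ∂_k / im ∂_{k+1}, so:

  H_0: rank C_0 − rank ∂_1 = 4 − 3 = 1, and the invariant factors of ∂_1 are all 1, so H_0 ≅ Z.
  H_1: rank ker ∂_1 − rank ∂_2 = (6 − 3) − 3 = 0, and the invariant factors of ∂_2 are all 1, so H_1 ≅ 0.
  H_2: rank ker ∂_2 − rank ∂_3 = (4 − 3) − 0 = 1, and there is no ∂_3, so H_2 ≅ Z.

(K is a triangulation of the 2-sphere S^2.)

H_0 ≅ Z,  H_1 = 0,  H_2 ≅ Z.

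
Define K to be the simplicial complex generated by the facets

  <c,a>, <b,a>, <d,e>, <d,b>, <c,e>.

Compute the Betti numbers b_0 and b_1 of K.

b_0 = 1, b_1 = 1.

Fix the vertex order a < b < c < d < e and write every simplex with vertices in increasing order. Then dim K = 1 and the simplices of K are:

  0-simplices (5): a, b, c, d, e
  1-simplices (5): ab, ac, bd, ce, de

giving chain groups C_0 ≅ Z^5, C_1 ≅ Z^5.

∂_1: C_1 → C_0 maps an edge to its endpoints' difference, ∂[p,q] = q − p. For instance
  ∂ac = c − a.
The 5×5 boundary matrix has rank 4 and Smith normal form diag(1,1,1,1).

Computing H_k = (kernel of ∂_k) / (image of ∂_{k+1}):

  H_0: rank C_0 − rank ∂_1 = 5 − 4 = 1, and the invariant factors of ∂_1 are all 1, so H_0 ≅ Z.
  H_1: rank ker ∂_1 − rank ∂_2 = (5 − 4) − 0 = 1, and there is no ∂_2, so H_1 ≅ Z.

(K is a triangulation of the circle S^1.)

Hence the Betti numbers are b_0 = 1, b_1 = 1.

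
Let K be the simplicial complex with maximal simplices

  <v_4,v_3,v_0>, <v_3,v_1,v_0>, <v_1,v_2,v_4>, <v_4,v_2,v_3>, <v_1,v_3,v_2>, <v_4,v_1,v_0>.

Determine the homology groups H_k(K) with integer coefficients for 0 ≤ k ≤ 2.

Order the vertices as v_0 < v_1 < v_2 < v_3 < v_4. Listing each simplex with vertices in this order, K has dimension 2 with simplices:

  0-simplices (5): [v_0], [v_1], [v_2], [v_3], [v_4]
  1-simplices (9): [v_0,v_1], [v_0,v_3], [v_0,v_4], [v_1,v_2], [v_1,v_3], [v_1,v_4], [v_2,v_3], [v_2,v_4], [v_3,v_4]
  2-simplices (6): [v_0,v_1,v_3], [v_0,v_1,v_4], [v_0,v_3,v_4], [v_1,v_2,v_3], [v_1,v_2,v_4], [v_2,v_3,v_4]

Hence C_0 ≅ Z^5, C_1 ≅ Z^9, C_2 ≅ Z^6.

Boundary ∂_1: C_1 → C_0 sends each edge [p,q] (with p < q) to q − p. For instance
  ∂[v_2,v_3] = [v_3] − [v_2].
As a 5×9 matrix over Z this has rank 4, with invariant factors (1,1,1,1).

The boundary map ∂_2: C_2 → C_1 acts by ∂[p,q,r] = [q,r] − [p,r] + [p,q]. For instance
  ∂[v_1,v_2,v_4] = [v_2,v_4] − [v_1,v_4] + [v_1,v_2],
  ∂[v_0,v_3,v_4] = [v_3,v_4] − [v_0,v_4] + [v_0,v_3].
The 9×6 boundary matrix has rank 5 and Smith normal form diag(1,1,1,1,1).

From H_k ≅ ker(∂_k) / im(∂_{k+1}) we obtain:

  H_0: rank C_0 − rank ∂_1 = 5 − 4 = 1, and the invariant factors of ∂_1 are all 1, so H_0 ≅ Z.
  H_1: rank ker ∂_1 − rank ∂_2 = (9 − 4) − 5 = 0, and the invariant factors of ∂_2 are all 1, so H_1 ≅ 0.
  H_2: rank ker ∂_2 − rank ∂_3 = (6 − 5) − 0 = 1, and there is no ∂_3, so H_2 ≅ Z.

H_0 ≅ Z,  H_1 = 0,  H_2 ≅ Z.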